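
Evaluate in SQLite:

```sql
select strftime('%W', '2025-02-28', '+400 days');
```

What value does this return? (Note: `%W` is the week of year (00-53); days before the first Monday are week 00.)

13

First apply '+400 days': 2025-02-28 → 2026-04-04.
2026-04-04 is a Saturday. SQLite's %W counts Mondays since the year started; the result is 13.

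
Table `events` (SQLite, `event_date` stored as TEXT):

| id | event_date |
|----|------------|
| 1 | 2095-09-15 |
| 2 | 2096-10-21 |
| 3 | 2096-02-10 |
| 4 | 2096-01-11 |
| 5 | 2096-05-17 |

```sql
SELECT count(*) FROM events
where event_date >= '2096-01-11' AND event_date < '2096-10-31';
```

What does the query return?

4

Rows in [2096-01-11, 2096-10-31): 2096-10-21, 2096-02-10, 2096-01-11, 2096-05-17 → 4 rows.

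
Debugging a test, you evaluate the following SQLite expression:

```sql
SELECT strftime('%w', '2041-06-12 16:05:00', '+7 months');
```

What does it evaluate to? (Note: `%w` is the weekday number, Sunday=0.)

First apply '+7 months': 2041-06-12 16:05:00 → 2042-01-12 16:05:00.
2042-01-12 is a Sunday; with Sunday=0 that is 0.

0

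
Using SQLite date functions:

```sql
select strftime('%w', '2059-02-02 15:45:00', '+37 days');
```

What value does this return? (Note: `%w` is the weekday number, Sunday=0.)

First apply '+37 days': 2059-02-02 15:45:00 → 2059-03-11 15:45:00.
2059-03-11 is a Tuesday; with Sunday=0 that is 2.

2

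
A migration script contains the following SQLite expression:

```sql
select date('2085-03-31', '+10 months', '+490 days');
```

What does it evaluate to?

2087-06-05

Adding +10 months to 2085-03-31 gives 2086-01-31.
Applying '+490 days' to 2086-01-31: counting 490 days forward gives 2087-06-05.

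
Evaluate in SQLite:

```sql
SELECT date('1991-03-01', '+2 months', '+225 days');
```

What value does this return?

1991-12-12

Adding +2 months to 1991-03-01 gives 1991-05-01.
Applying '+225 days' to 1991-05-01: counting 225 days forward gives 1991-12-12.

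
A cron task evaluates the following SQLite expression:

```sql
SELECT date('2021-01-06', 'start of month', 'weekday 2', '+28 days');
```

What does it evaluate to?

2021-02-02

`start of month` rewinds 2021-01-06 to 2021-01-01.
`weekday 2` advances to the next Tuesday; 2021-01-01 is a Friday, so it moves forward to 2021-01-05.
January 2021 has 31 days; 26 remain after the 5th, so 27 days reach 2021-02-01.
Advancing 1 more day within February lands on 2021-02-02.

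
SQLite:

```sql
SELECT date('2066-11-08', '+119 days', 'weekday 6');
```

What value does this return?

Applying '+119 days' to 2066-11-08: counting 119 days forward gives 2067-03-07.
`weekday 6` advances to the next Saturday; 2067-03-07 is a Monday, so it moves forward to 2067-03-12.

2067-03-12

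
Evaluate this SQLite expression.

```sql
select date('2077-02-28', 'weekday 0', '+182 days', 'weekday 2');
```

2077-08-31

`weekday 0` advances to the next Sunday; 2077-02-28 is already a Sunday, so it stays at 2077-02-28.
Applying '+182 days' to 2077-02-28: counting 182 days forward gives 2077-08-29.
`weekday 2` advances to the next Tuesday; 2077-08-29 is a Sunday, so it moves forward to 2077-08-31.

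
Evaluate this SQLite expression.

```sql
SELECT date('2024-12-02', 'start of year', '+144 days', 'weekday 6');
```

`start of year` rewinds 2024-12-02 to 2024-01-01.
Applying '+144 days' to 2024-01-01: counting 144 days forward gives 2024-05-24.
`weekday 6` advances to the next Saturday; 2024-05-24 is a Friday, so it moves forward to 2024-05-25.

2024-05-25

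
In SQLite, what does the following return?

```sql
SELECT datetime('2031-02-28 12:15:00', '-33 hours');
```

-33 hours from 2031-02-28 12:15:00 is 2031-02-27 03:15:00 (crosses midnight).

2031-02-27 03:15:00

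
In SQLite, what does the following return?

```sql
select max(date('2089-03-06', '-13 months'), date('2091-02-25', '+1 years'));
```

2092-02-25

date('2089-03-06', '-13 months') → 2088-02-06.
date('2091-02-25', '+1 years') → 2092-02-25.
Later of the two is 2092-02-25.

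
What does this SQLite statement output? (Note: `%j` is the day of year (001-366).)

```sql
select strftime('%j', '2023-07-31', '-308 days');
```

269

First apply '-308 days': 2023-07-31 → 2022-09-26.
Day-of-year for 2022-09-26: days since 2022-01-01 inclusive = 269, zero-padded to 269.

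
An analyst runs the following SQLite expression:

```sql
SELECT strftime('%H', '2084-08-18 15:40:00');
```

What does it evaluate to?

15

`%H` extracts the 2-digit hour (00-23): 15.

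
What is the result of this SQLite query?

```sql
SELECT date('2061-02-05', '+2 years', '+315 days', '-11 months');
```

Adding +2 years to 2061-02-05 gives 2063-02-05.
Applying '+315 days' to 2063-02-05: counting 315 days forward gives 2063-12-17.
Adding -11 months to 2063-12-17 gives 2063-01-17.

2063-01-17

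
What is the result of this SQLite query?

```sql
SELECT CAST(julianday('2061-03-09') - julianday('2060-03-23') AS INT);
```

8 days remain in March 2060 after the 23rd (31 − 23).
Full months from April 2060 through February 2061 contribute their day counts.
Then 9 days into March 2061.
Total: 8 + 30 + 31 + 30 + 31 + 31 + 30 + 31 + 30 + 31 + 31 + 28 + 9 = 351.

351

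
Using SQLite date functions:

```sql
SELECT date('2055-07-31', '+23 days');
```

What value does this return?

July 2055 has 31 days; 0 remain after the 31st, so 1 days reach 2055-08-01.
Advancing 22 more days within August lands on 2055-08-23.

2055-08-23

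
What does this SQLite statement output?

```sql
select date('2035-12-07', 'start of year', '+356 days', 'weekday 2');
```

2035-12-25

`start of year` rewinds 2035-12-07 to 2035-01-01.
Applying '+356 days' to 2035-01-01: counting 356 days forward gives 2035-12-23.
`weekday 2` advances to the next Tuesday; 2035-12-23 is a Sunday, so it moves forward to 2035-12-25.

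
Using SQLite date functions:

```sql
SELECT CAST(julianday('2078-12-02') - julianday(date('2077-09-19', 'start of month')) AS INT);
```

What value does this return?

`start of month` rewinds 2077-09-19 to 2077-09-01.
29 days remain in September 2077 after the 1st (30 − 1).
Full months from October 2077 through November 2078 contribute their day counts.
Then 2 days into December 2078.
Total: 29 + 31 + 30 + 31 + 31 + 28 + 31 + 30 + 31 + 30 + 31 + 31 + 30 + 31 + 30 + 2 = 457.

457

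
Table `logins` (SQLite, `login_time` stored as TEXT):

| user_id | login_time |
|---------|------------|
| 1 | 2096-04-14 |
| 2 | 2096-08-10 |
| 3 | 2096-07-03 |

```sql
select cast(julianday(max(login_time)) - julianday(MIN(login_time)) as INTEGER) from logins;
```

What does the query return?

118

MIN = 2096-04-14, MAX = 2096-08-10.
16 days remain in April 2096 after the 14th (30 − 14).
May 2096: 31 days.
June 2096: 30 days.
July 2096: 31 days.
Then 10 days into August 2096.
Total: 16 + 31 + 30 + 31 + 10 = 118.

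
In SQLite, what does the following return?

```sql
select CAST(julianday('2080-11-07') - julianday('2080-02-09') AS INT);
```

20 days remain in February 2080 after the 9th (29 − 9).
Full months from March 2080 through October 2080 contribute their day counts.
Then 7 days into November 2080.
Total: 20 + 31 + 30 + 31 + 30 + 31 + 31 + 30 + 31 + 7 = 272.

272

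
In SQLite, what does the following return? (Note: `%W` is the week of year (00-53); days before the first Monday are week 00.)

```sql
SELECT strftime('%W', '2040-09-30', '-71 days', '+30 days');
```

34

First apply '-71 days', '+30 days': 2040-09-30 → 2040-08-20.
2040-08-20 is a Monday. SQLite's %W counts Mondays since the year started; the result is 34.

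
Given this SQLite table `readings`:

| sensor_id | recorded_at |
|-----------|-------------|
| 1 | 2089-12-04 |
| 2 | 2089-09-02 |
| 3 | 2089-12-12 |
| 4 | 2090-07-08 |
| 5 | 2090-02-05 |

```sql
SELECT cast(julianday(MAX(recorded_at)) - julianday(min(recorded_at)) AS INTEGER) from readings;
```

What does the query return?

309

MIN = 2089-09-02, MAX = 2090-07-08.
28 days remain in September 2089 after the 2nd (30 − 2).
Full months from October 2089 through June 2090 contribute their day counts.
Then 8 days into July 2090.
Total: 28 + 31 + 30 + 31 + 31 + 28 + 31 + 30 + 31 + 30 + 8 = 309.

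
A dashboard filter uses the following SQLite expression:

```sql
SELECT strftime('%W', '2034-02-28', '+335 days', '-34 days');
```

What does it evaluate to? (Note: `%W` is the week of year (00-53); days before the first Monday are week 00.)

52

First apply '+335 days', '-34 days': 2034-02-28 → 2034-12-26.
2034-12-26 is a Tuesday. SQLite's %W counts Mondays since the year started; the result is 52.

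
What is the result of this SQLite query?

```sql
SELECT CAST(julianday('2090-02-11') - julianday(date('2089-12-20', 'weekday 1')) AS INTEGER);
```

`weekday 1` advances to the next Monday; 2089-12-20 is a Tuesday, so it moves forward to 2089-12-26.
5 days remain in December 2089 after the 26th (31 − 26).
January 2090: 31 days.
Then 11 days into February 2090.
Total: 5 + 31 + 11 = 47.

47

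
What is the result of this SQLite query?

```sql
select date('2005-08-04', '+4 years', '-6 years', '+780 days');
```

Adding +4 years to 2005-08-04 gives 2009-08-04.
Adding -6 years to 2009-08-04 gives 2003-08-04.
Applying '+780 days' to 2003-08-04: counting 780 days forward gives 2005-09-22.

2005-09-22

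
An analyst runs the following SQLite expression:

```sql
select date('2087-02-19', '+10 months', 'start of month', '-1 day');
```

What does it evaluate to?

Adding +10 months to 2087-02-19 gives 2087-12-19.
`start of month` rewinds 2087-12-19 to 2087-12-01.
Going back 1 day from 2087-12-01 reaches 2087-11-30 (last day of November, 30 days).

2087-11-30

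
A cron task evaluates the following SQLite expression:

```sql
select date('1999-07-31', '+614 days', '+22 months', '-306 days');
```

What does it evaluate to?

2002-04-05

Applying '+614 days' to 1999-07-31: counting 614 days forward gives 2001-04-05.
Adding +22 months to 2001-04-05 gives 2003-02-05.
Applying '-306 days' to 2003-02-05: counting 306 days back gives 2002-04-05.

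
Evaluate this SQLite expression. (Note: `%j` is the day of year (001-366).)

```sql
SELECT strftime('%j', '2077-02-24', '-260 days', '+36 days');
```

197

First apply '-260 days', '+36 days': 2077-02-24 → 2076-07-15.
Day-of-year for 2076-07-15: days since 2076-01-01 inclusive = 197, zero-padded to 197.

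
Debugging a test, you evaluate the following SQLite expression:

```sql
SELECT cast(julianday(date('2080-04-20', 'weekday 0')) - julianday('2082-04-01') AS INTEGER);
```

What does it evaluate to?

-710

`weekday 0` advances to the next Sunday; 2080-04-20 is a Saturday, so it moves forward to 2080-04-21.
9 days remain in April 2080 after the 21st (30 − 21).
Full months from May 2080 through March 2082 contribute their day counts.
Then 1 day into April 2082.
Total: 9 + 31 + 30 + 31 + 31 + 30 + 31 + 30 + 31 + 31 + 28 + 31 + 30 + 31 + 30 + 31 + 31 + 30 + 31 + 30 + 31 + 31 + 28 + 31 + 1 = 710.
The subtraction is earlier − later, so the result is −710 → -710.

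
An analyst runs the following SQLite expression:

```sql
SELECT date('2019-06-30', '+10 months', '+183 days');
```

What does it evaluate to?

Adding +10 months to 2019-06-30 gives 2020-04-30.
Applying '+183 days' to 2020-04-30: counting 183 days forward gives 2020-10-30.

2020-10-30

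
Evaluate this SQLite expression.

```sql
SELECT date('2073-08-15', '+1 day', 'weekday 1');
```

2073-08-21

Advancing 1 more day within August lands on 2073-08-16.
`weekday 1` advances to the next Monday; 2073-08-16 is a Wednesday, so it moves forward to 2073-08-21.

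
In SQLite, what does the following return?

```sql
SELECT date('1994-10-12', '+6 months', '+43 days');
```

Adding +6 months to 1994-10-12 gives 1995-04-12.
Applying '+43 days' to 1995-04-12: counting 43 days forward gives 1995-05-25.

1995-05-25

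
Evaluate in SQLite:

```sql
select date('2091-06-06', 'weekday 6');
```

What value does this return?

2091-06-09

`weekday 6` advances to the next Saturday; 2091-06-06 is a Wednesday, so it moves forward to 2091-06-09.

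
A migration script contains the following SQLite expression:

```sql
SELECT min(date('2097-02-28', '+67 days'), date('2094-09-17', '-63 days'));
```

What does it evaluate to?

date('2097-02-28', '+67 days') → 2097-05-06.
date('2094-09-17', '-63 days') → 2094-07-16.
Earlier of the two is 2094-07-16.

2094-07-16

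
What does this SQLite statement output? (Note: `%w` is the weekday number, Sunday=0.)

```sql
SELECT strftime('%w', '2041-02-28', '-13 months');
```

6

First apply '-13 months': 2041-02-28 → 2040-01-28.
2040-01-28 is a Saturday; with Sunday=0 that is 6.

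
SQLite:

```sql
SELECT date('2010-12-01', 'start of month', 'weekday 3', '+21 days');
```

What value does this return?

2010-12-22

`start of month` rewinds 2010-12-01 to 2010-12-01.
`weekday 3` advances to the next Wednesday; 2010-12-01 is already a Wednesday, so it stays at 2010-12-01.
Advancing 21 more days within December lands on 2010-12-22.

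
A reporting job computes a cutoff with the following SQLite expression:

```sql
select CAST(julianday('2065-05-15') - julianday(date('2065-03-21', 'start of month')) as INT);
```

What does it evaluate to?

75

`start of month` rewinds 2065-03-21 to 2065-03-01.
30 days remain in March 2065 after the 1st (31 − 1).
April 2065: 30 days.
Then 15 days into May 2065.
Total: 30 + 30 + 15 = 75.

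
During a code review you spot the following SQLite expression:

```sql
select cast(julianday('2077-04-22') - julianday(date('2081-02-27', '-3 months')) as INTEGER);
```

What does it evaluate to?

-1315

Adding -3 months to 2081-02-27 gives 2080-11-27.
8 days remain in April 2077 after the 22nd (30 − 22).
Full months from May 2077 through October 2080 contribute their day counts.
Then 27 days into November 2080.
Total: 8 + 31 + 30 + 31 + 31 + 30 + 31 + 30 + 31 + 31 + 28 + 31 + 30 + 31 + 30 + 31 + 31 + 30 + 31 + 30 + 31 + 31 + 28 + 31 + 30 + 31 + 30 + 31 + 31 + 30 + 31 + 30 + 31 + 31 + 29 + 31 + 30 + 31 + 30 + 31 + 31 + 30 + 31 + 27 = 1315.
The subtraction is earlier − later, so the result is −1315 → -1315.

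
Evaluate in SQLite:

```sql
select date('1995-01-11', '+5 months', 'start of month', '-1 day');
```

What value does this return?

Adding +5 months to 1995-01-11 gives 1995-06-11.
`start of month` rewinds 1995-06-11 to 1995-06-01.
Going back 1 day from 1995-06-01 reaches 1995-05-31 (last day of May, 31 days).

1995-05-31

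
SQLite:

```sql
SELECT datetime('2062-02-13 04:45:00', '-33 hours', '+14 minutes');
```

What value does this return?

-33 hours from 2062-02-13 04:45:00 is 2062-02-11 19:45:00 (crosses midnight).
+14 minutes from 2062-02-11 19:45:00 is 2062-02-11 19:59:00.

2062-02-11 19:59:00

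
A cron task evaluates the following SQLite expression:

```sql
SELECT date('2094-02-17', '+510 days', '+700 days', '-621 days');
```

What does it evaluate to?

2095-09-29

Applying '+510 days' to 2094-02-17: counting 510 days forward gives 2095-07-12.
Applying '+700 days' to 2095-07-12: counting 700 days forward gives 2097-06-11.
Applying '-621 days' to 2097-06-11: counting 621 days back gives 2095-09-29.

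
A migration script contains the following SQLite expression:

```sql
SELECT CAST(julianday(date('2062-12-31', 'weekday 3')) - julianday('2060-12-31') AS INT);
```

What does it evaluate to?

`weekday 3` advances to the next Wednesday; 2062-12-31 is a Sunday, so it moves forward to 2063-01-03.
0 days remain in December 2060 after the 31st (31 − 31).
Full months from January 2061 through December 2062 contribute their day counts.
Then 3 days into January 2063.
Total: 0 + 31 + 28 + 31 + 30 + 31 + 30 + 31 + 31 + 30 + 31 + 30 + 31 + 31 + 28 + 31 + 30 + 31 + 30 + 31 + 31 + 30 + 31 + 30 + 31 + 3 = 733.

733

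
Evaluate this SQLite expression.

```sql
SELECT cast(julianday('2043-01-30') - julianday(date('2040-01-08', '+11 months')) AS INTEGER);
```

783

Adding +11 months to 2040-01-08 gives 2040-12-08.
23 days remain in December 2040 after the 8th (31 − 8).
Full months from January 2041 through December 2042 contribute their day counts.
Then 30 days into January 2043.
Total: 23 + 31 + 28 + 31 + 30 + 31 + 30 + 31 + 31 + 30 + 31 + 30 + 31 + 31 + 28 + 31 + 30 + 31 + 30 + 31 + 31 + 30 + 31 + 30 + 31 + 30 = 783.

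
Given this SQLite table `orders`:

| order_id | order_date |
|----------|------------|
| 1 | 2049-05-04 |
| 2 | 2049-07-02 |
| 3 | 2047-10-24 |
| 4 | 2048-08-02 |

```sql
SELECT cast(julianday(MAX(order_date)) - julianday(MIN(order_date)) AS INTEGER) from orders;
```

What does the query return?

617

MIN = 2047-10-24, MAX = 2049-07-02.
7 days remain in October 2047 after the 24th (31 − 24).
Full months from November 2047 through June 2049 contribute their day counts.
Then 2 days into July 2049.
Total: 7 + 30 + 31 + 31 + 29 + 31 + 30 + 31 + 30 + 31 + 31 + 30 + 31 + 30 + 31 + 31 + 28 + 31 + 30 + 31 + 30 + 2 = 617.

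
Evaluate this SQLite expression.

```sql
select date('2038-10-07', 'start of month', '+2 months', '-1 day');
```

`start of month` rewinds 2038-10-07 to 2038-10-01.
Adding +2 months to 2038-10-01 gives 2038-12-01.
Going back 1 day from 2038-12-01 reaches 2038-11-30 (last day of November, 30 days).

2038-11-30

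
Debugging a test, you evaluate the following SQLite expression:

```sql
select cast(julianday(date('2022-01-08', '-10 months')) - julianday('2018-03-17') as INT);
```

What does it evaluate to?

Adding -10 months to 2022-01-08 gives 2021-03-08.
14 days remain in March 2018 after the 17th (31 − 17).
Full months from April 2018 through February 2021 contribute their day counts.
Then 8 days into March 2021.
Total: 14 + 30 + 31 + 30 + 31 + 31 + 30 + 31 + 30 + 31 + 31 + 28 + 31 + 30 + 31 + 30 + 31 + 31 + 30 + 31 + 30 + 31 + 31 + 29 + 31 + 30 + 31 + 30 + 31 + 31 + 30 + 31 + 30 + 31 + 31 + 28 + 8 = 1087.

1087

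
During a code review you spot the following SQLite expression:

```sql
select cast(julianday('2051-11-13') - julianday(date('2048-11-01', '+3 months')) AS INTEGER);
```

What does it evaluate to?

1015

Adding +3 months to 2048-11-01 gives 2049-02-01.
27 days remain in February 2049 after the 1st (28 − 1).
Full months from March 2049 through October 2051 contribute their day counts.
Then 13 days into November 2051.
Total: 27 + 31 + 30 + 31 + 30 + 31 + 31 + 30 + 31 + 30 + 31 + 31 + 28 + 31 + 30 + 31 + 30 + 31 + 31 + 30 + 31 + 30 + 31 + 31 + 28 + 31 + 30 + 31 + 30 + 31 + 31 + 30 + 31 + 13 = 1015.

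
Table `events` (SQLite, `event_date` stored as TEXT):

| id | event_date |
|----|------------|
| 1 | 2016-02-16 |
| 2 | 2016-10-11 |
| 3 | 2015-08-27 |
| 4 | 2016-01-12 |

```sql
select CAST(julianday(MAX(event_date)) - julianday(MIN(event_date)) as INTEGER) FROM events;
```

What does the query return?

411

MIN = 2015-08-27, MAX = 2016-10-11.
4 days remain in August 2015 after the 27th (31 − 27).
Full months from September 2015 through September 2016 contribute their day counts.
Then 11 days into October 2016.
Total: 4 + 30 + 31 + 30 + 31 + 31 + 29 + 31 + 30 + 31 + 30 + 31 + 31 + 30 + 11 = 411.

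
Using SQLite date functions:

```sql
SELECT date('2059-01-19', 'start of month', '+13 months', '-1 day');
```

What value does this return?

`start of month` rewinds 2059-01-19 to 2059-01-01.
Adding +13 months to 2059-01-01 gives 2060-02-01.
Going back 1 day from 2060-02-01 reaches 2060-01-31 (last day of January, 31 days).

2060-01-31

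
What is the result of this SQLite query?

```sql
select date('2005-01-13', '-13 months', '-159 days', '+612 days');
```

2005-03-10

Adding -13 months to 2005-01-13 gives 2003-12-13.
Applying '-159 days' to 2003-12-13: counting 159 days back gives 2003-07-07.
Applying '+612 days' to 2003-07-07: counting 612 days forward gives 2005-03-10.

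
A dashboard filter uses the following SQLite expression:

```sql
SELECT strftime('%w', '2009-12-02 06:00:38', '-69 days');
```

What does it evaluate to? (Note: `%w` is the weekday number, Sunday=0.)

4

First apply '-69 days': 2009-12-02 06:00:38 → 2009-09-24 06:00:38.
2009-09-24 is a Thursday; with Sunday=0 that is 4.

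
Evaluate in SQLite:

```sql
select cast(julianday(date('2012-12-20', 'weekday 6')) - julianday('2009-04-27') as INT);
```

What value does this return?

`weekday 6` advances to the next Saturday; 2012-12-20 is a Thursday, so it moves forward to 2012-12-22.
3 days remain in April 2009 after the 27th (30 − 27).
Full months from May 2009 through November 2012 contribute their day counts.
Then 22 days into December 2012.
Total: 3 + 31 + 30 + 31 + 31 + 30 + 31 + 30 + 31 + 31 + 28 + 31 + 30 + 31 + 30 + 31 + 31 + 30 + 31 + 30 + 31 + 31 + 28 + 31 + 30 + 31 + 30 + 31 + 31 + 30 + 31 + 30 + 31 + 31 + 29 + 31 + 30 + 31 + 30 + 31 + 31 + 30 + 31 + 30 + 22 = 1335.

1335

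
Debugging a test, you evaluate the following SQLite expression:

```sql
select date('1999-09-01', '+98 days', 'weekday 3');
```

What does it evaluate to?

Applying '+98 days' to 1999-09-01: counting 98 days forward gives 1999-12-08.
`weekday 3` advances to the next Wednesday; 1999-12-08 is already a Wednesday, so it stays at 1999-12-08.

1999-12-08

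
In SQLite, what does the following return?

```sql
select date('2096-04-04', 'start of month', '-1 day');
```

`start of month` rewinds 2096-04-04 to 2096-04-01.
Going back 1 day from 2096-04-01 reaches 2096-03-31 (last day of March, 31 days).

2096-03-31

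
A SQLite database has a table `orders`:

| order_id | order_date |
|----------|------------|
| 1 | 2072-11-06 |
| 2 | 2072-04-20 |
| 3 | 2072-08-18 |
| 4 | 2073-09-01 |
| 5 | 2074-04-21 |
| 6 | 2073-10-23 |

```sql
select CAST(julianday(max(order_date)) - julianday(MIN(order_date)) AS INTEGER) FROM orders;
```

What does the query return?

MIN = 2072-04-20, MAX = 2074-04-21.
10 days remain in April 2072 after the 20th (30 − 20).
Full months from May 2072 through March 2074 contribute their day counts.
Then 21 days into April 2074.
Total: 10 + 31 + 30 + 31 + 31 + 30 + 31 + 30 + 31 + 31 + 28 + 31 + 30 + 31 + 30 + 31 + 31 + 30 + 31 + 30 + 31 + 31 + 28 + 31 + 21 = 731.

731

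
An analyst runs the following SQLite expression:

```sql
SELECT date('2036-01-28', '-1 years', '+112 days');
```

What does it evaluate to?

2035-05-20

Adding -1 year to 2036-01-28 gives 2035-01-28.
Applying '+112 days' to 2035-01-28: counting 112 days forward gives 2035-05-20.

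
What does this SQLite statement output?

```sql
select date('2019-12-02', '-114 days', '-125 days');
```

2019-04-07

Applying '-114 days' to 2019-12-02: counting 114 days back gives 2019-08-10.
Applying '-125 days' to 2019-08-10: counting 125 days back gives 2019-04-07.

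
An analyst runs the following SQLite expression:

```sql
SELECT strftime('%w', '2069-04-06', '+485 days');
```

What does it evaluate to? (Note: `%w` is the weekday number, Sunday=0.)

1

First apply '+485 days': 2069-04-06 → 2070-08-04.
2070-08-04 is a Monday; with Sunday=0 that is 1.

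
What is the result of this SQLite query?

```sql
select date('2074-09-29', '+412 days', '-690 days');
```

2073-12-25

Applying '+412 days' to 2074-09-29: counting 412 days forward gives 2075-11-15.
Applying '-690 days' to 2075-11-15: counting 690 days back gives 2073-12-25.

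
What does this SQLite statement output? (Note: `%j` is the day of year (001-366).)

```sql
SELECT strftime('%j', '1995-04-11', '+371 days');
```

107

First apply '+371 days': 1995-04-11 → 1996-04-16.
Day-of-year for 1996-04-16: days since 1996-01-01 inclusive = 107, zero-padded to 107.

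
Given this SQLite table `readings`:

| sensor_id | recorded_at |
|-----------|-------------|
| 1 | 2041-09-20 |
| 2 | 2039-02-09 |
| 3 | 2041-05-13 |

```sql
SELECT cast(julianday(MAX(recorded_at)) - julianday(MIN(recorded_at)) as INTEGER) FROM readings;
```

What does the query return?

MIN = 2039-02-09, MAX = 2041-09-20.
19 days remain in February 2039 after the 9th (28 − 9).
Full months from March 2039 through August 2041 contribute their day counts.
Then 20 days into September 2041.
Total: 19 + 31 + 30 + 31 + 30 + 31 + 31 + 30 + 31 + 30 + 31 + 31 + 29 + 31 + 30 + 31 + 30 + 31 + 31 + 30 + 31 + 30 + 31 + 31 + 28 + 31 + 30 + 31 + 30 + 31 + 31 + 20 = 954.

954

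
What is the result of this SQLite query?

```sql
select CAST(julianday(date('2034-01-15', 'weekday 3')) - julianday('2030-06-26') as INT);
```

`weekday 3` advances to the next Wednesday; 2034-01-15 is a Sunday, so it moves forward to 2034-01-18.
4 days remain in June 2030 after the 26th (30 − 26).
Full months from July 2030 through December 2033 contribute their day counts.
Then 18 days into January 2034.
Total: 4 + 31 + 31 + 30 + 31 + 30 + 31 + 31 + 28 + 31 + 30 + 31 + 30 + 31 + 31 + 30 + 31 + 30 + 31 + 31 + 29 + 31 + 30 + 31 + 30 + 31 + 31 + 30 + 31 + 30 + 31 + 31 + 28 + 31 + 30 + 31 + 30 + 31 + 31 + 30 + 31 + 30 + 31 + 18 = 1302.

1302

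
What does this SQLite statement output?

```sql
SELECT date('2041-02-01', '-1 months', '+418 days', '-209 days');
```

2041-07-29

Adding -1 month to 2041-02-01 gives 2041-01-01.
Applying '+418 days' to 2041-01-01: counting 418 days forward gives 2042-02-23.
Applying '-209 days' to 2042-02-23: counting 209 days back gives 2041-07-29.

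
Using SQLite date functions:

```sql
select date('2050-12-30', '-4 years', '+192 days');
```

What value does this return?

Adding -4 years to 2050-12-30 gives 2046-12-30.
Applying '+192 days' to 2046-12-30: counting 192 days forward gives 2047-07-10.

2047-07-10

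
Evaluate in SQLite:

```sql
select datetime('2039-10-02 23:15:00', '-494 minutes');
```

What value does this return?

2039-10-02 15:01:00

494 minutes = 8h 14m; -494 minutes from 2039-10-02 23:15:00 is 2039-10-02 15:01:00.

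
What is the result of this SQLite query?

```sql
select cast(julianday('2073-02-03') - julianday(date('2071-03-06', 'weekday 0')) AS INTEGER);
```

`weekday 0` advances to the next Sunday; 2071-03-06 is a Friday, so it moves forward to 2071-03-08.
23 days remain in March 2071 after the 8th (31 − 8).
Full months from April 2071 through January 2073 contribute their day counts.
Then 3 days into February 2073.
Total: 23 + 30 + 31 + 30 + 31 + 31 + 30 + 31 + 30 + 31 + 31 + 29 + 31 + 30 + 31 + 30 + 31 + 31 + 30 + 31 + 30 + 31 + 31 + 3 = 698.

698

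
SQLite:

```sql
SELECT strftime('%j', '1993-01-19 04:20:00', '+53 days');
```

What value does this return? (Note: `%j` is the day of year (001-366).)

First apply '+53 days': 1993-01-19 04:20:00 → 1993-03-13 04:20:00.
Day-of-year for 1993-03-13: days since 1993-01-01 inclusive = 72, zero-padded to 072.

072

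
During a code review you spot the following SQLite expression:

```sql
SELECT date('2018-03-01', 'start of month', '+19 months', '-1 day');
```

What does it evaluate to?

`start of month` rewinds 2018-03-01 to 2018-03-01.
Adding +19 months to 2018-03-01 gives 2019-10-01.
Going back 1 day from 2019-10-01 reaches 2019-09-30 (last day of September, 30 days).

2019-09-30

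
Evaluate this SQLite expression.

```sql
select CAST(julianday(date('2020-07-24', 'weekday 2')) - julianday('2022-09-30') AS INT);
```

`weekday 2` advances to the next Tuesday; 2020-07-24 is a Friday, so it moves forward to 2020-07-28.
3 days remain in July 2020 after the 28th (31 − 28).
Full months from August 2020 through August 2022 contribute their day counts.
Then 30 days into September 2022.
Total: 3 + 31 + 30 + 31 + 30 + 31 + 31 + 28 + 31 + 30 + 31 + 30 + 31 + 31 + 30 + 31 + 30 + 31 + 31 + 28 + 31 + 30 + 31 + 30 + 31 + 31 + 30 = 794.
The subtraction is earlier − later, so the result is −794 → -794.

-794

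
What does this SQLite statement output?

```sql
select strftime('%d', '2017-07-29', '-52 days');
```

First apply '-52 days': 2017-07-29 → 2017-06-07.
`%d` extracts the 2-digit day of month: 07.

07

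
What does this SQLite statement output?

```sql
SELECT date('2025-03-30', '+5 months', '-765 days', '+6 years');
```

Adding +5 months to 2025-03-30 gives 2025-08-30.
Applying '-765 days' to 2025-08-30: counting 765 days back gives 2023-07-27.
Adding +6 years to 2023-07-27 gives 2029-07-27.

2029-07-27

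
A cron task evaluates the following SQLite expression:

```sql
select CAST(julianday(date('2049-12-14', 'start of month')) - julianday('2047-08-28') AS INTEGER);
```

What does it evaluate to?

`start of month` rewinds 2049-12-14 to 2049-12-01.
3 days remain in August 2047 after the 28th (31 − 28).
Full months from September 2047 through November 2049 contribute their day counts.
Then 1 day into December 2049.
Total: 3 + 30 + 31 + 30 + 31 + 31 + 29 + 31 + 30 + 31 + 30 + 31 + 31 + 30 + 31 + 30 + 31 + 31 + 28 + 31 + 30 + 31 + 30 + 31 + 31 + 30 + 31 + 30 + 1 = 826.

826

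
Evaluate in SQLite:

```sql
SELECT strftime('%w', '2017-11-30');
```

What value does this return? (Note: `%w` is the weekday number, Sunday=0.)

4

2017-11-30 is a Thursday; with Sunday=0 that is 4.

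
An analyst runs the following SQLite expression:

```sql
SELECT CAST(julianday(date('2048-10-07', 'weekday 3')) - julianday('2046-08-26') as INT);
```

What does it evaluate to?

`weekday 3` advances to the next Wednesday; 2048-10-07 is already a Wednesday, so it stays at 2048-10-07.
5 days remain in August 2046 after the 26th (31 − 26).
Full months from September 2046 through September 2048 contribute their day counts.
Then 7 days into October 2048.
Total: 5 + 30 + 31 + 30 + 31 + 31 + 28 + 31 + 30 + 31 + 30 + 31 + 31 + 30 + 31 + 30 + 31 + 31 + 29 + 31 + 30 + 31 + 30 + 31 + 31 + 30 + 7 = 773.

773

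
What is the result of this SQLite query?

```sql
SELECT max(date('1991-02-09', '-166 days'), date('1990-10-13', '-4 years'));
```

date('1991-02-09', '-166 days') → 1990-08-27.
date('1990-10-13', '-4 years') → 1986-10-13.
Later of the two is 1990-08-27.

1990-08-27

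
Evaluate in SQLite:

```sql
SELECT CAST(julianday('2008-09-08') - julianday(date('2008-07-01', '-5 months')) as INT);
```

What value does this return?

Adding -5 months to 2008-07-01 gives 2008-02-01.
28 days remain in February 2008 after the 1st (29 − 1).
Full months from March 2008 through August 2008 contribute their day counts.
Then 8 days into September 2008.
Total: 28 + 31 + 30 + 31 + 30 + 31 + 31 + 8 = 220.

220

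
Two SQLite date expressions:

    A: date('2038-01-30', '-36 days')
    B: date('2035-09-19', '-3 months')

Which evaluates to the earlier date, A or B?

B

A = 2037-12-25.
B = 2035-06-19.
B is earlier.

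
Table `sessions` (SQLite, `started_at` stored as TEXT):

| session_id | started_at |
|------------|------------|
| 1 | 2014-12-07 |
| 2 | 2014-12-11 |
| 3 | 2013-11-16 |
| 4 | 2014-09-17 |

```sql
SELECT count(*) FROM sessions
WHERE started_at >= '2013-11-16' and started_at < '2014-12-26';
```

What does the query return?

4

Rows in [2013-11-16, 2014-12-26): 2014-12-07, 2014-12-11, 2013-11-16, 2014-09-17 → 4 rows.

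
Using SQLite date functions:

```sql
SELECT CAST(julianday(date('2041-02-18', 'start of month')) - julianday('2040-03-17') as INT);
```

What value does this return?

`start of month` rewinds 2041-02-18 to 2041-02-01.
14 days remain in March 2040 after the 17th (31 − 17).
Full months from April 2040 through January 2041 contribute their day counts.
Then 1 day into February 2041.
Total: 14 + 30 + 31 + 30 + 31 + 31 + 30 + 31 + 30 + 31 + 31 + 1 = 321.

321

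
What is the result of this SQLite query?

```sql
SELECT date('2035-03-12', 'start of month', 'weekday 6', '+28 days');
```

2035-03-31

`start of month` rewinds 2035-03-12 to 2035-03-01.
`weekday 6` advances to the next Saturday; 2035-03-01 is a Thursday, so it moves forward to 2035-03-03.
Advancing 28 more days within March lands on 2035-03-31.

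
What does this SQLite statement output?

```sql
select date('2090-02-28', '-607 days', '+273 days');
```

Applying '-607 days' to 2090-02-28: counting 607 days back gives 2088-07-01.
Applying '+273 days' to 2088-07-01: counting 273 days forward gives 2089-03-31.

2089-03-31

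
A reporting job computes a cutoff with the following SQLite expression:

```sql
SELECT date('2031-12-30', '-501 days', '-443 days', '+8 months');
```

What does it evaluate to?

2030-01-30

Applying '-501 days' to 2031-12-30: counting 501 days back gives 2030-08-16.
Applying '-443 days' to 2030-08-16: counting 443 days back gives 2029-05-30.
Adding +8 months to 2029-05-30 gives 2030-01-30.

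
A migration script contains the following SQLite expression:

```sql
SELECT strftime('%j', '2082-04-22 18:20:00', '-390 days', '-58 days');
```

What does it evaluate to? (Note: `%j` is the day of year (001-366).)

First apply '-390 days', '-58 days': 2082-04-22 18:20:00 → 2081-01-29 18:20:00.
Day-of-year for 2081-01-29: days since 2081-01-01 inclusive = 29, zero-padded to 029.

029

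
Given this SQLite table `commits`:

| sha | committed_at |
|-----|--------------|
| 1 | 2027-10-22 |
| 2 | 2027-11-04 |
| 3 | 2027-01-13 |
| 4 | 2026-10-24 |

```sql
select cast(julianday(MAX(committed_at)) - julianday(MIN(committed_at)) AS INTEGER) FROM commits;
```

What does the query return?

MIN = 2026-10-24, MAX = 2027-11-04.
7 days remain in October 2026 after the 24th (31 − 24).
Full months from November 2026 through October 2027 contribute their day counts.
Then 4 days into November 2027.
Total: 7 + 30 + 31 + 31 + 28 + 31 + 30 + 31 + 30 + 31 + 31 + 30 + 31 + 4 = 376.

376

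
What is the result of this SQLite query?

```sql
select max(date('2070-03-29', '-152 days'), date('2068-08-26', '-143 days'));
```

2069-10-28

date('2070-03-29', '-152 days') → 2069-10-28.
date('2068-08-26', '-143 days') → 2068-04-05.
Later of the two is 2069-10-28.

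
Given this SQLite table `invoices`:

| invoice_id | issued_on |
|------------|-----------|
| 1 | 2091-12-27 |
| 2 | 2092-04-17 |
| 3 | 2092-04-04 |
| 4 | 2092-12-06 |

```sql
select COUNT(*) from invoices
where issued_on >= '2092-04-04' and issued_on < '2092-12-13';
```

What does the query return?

3

Rows in [2092-04-04, 2092-12-13): 2092-04-17, 2092-04-04, 2092-12-06 → 3 rows.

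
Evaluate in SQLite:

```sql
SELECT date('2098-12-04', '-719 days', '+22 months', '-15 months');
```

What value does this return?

Applying '-719 days' to 2098-12-04: counting 719 days back gives 2096-12-15.
Adding +22 months to 2096-12-15 gives 2098-10-15.
Adding -15 months to 2098-10-15 gives 2097-07-15.

2097-07-15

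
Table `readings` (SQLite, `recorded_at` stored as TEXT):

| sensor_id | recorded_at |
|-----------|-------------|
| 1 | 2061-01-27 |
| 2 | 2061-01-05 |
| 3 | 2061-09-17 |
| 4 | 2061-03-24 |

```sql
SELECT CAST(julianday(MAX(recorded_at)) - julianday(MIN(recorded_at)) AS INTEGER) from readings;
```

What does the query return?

255

MIN = 2061-01-05, MAX = 2061-09-17.
26 days remain in January 2061 after the 5th (31 − 5).
Full months from February 2061 through August 2061 contribute their day counts.
Then 17 days into September 2061.
Total: 26 + 28 + 31 + 30 + 31 + 30 + 31 + 31 + 17 = 255.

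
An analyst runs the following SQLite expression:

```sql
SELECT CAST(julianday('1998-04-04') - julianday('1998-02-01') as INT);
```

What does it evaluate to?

62

27 days remain in February 1998 after the 1st (28 − 1).
March 1998: 31 days.
Then 4 days into April 1998.
Total: 27 + 31 + 4 = 62.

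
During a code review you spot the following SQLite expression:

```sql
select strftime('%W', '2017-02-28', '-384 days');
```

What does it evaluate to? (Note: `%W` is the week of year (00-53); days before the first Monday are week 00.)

06

First apply '-384 days': 2017-02-28 → 2016-02-10.
2016-02-10 is a Wednesday. SQLite's %W counts Mondays since the year started; the result is 06.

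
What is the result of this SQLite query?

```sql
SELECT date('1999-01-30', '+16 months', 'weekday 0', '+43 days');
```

2000-07-17

Adding +16 months to 1999-01-30 gives 2000-05-30.
`weekday 0` advances to the next Sunday; 2000-05-30 is a Tuesday, so it moves forward to 2000-06-04.
Applying '+43 days' to 2000-06-04: counting 43 days forward gives 2000-07-17.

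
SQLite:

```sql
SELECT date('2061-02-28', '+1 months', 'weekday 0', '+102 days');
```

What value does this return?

Adding +1 month to 2061-02-28 gives 2061-03-28.
`weekday 0` advances to the next Sunday; 2061-03-28 is a Monday, so it moves forward to 2061-04-03.
Applying '+102 days' to 2061-04-03: counting 102 days forward gives 2061-07-14.

2061-07-14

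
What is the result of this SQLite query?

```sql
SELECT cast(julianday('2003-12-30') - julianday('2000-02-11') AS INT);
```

1418

18 days remain in February 2000 after the 11th (29 − 11).
Full months from March 2000 through November 2003 contribute their day counts.
Then 30 days into December 2003.
Total: 18 + 31 + 30 + 31 + 30 + 31 + 31 + 30 + 31 + 30 + 31 + 31 + 28 + 31 + 30 + 31 + 30 + 31 + 31 + 30 + 31 + 30 + 31 + 31 + 28 + 31 + 30 + 31 + 30 + 31 + 31 + 30 + 31 + 30 + 31 + 31 + 28 + 31 + 30 + 31 + 30 + 31 + 31 + 30 + 31 + 30 + 30 = 1418.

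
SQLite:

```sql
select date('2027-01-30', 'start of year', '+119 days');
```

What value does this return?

`start of year` rewinds 2027-01-30 to 2027-01-01.
Applying '+119 days' to 2027-01-01: counting 119 days forward gives 2027-04-30.

2027-04-30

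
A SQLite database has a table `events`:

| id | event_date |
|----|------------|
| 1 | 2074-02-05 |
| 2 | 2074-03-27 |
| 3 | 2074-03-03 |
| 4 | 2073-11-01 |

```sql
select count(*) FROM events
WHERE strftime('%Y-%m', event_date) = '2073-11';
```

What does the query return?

Rows with year-month 2073-11: 2073-11-01 → 1.

1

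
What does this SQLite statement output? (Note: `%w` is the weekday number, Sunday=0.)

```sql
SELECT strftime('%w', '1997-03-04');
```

1997-03-04 is a Tuesday; with Sunday=0 that is 2.

2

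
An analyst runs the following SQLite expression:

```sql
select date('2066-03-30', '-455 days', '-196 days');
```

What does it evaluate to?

2064-06-17

Applying '-455 days' to 2066-03-30: counting 455 days back gives 2064-12-30.
Applying '-196 days' to 2064-12-30: counting 196 days back gives 2064-06-17.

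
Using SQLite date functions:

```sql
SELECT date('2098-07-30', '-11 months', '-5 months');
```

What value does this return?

Adding -11 months to 2098-07-30 gives 2097-08-30.
Adding -5 months to 2097-08-30 gives 2097-03-30.

2097-03-30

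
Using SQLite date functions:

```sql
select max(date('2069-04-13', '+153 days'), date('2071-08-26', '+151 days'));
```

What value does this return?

2072-01-24

date('2069-04-13', '+153 days') → 2069-09-13.
date('2071-08-26', '+151 days') → 2072-01-24.
Later of the two is 2072-01-24.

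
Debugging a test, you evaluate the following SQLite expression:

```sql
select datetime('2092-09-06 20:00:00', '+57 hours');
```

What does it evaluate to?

2092-09-09 05:00:00

+57 hours from 2092-09-06 20:00:00 is 2092-09-09 05:00:00 (crosses midnight).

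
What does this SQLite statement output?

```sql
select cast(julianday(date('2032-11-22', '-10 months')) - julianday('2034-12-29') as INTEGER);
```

Adding -10 months to 2032-11-22 gives 2032-01-22.
9 days remain in January 2032 after the 22nd (31 − 22).
Full months from February 2032 through November 2034 contribute their day counts.
Then 29 days into December 2034.
Total: 9 + 29 + 31 + 30 + 31 + 30 + 31 + 31 + 30 + 31 + 30 + 31 + 31 + 28 + 31 + 30 + 31 + 30 + 31 + 31 + 30 + 31 + 30 + 31 + 31 + 28 + 31 + 30 + 31 + 30 + 31 + 31 + 30 + 31 + 30 + 29 = 1072.
The subtraction is earlier − later, so the result is −1072 → -1072.

-1072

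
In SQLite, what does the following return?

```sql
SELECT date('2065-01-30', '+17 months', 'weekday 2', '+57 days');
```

Adding +17 months to 2065-01-30 gives 2066-06-30.
`weekday 2` advances to the next Tuesday; 2066-06-30 is a Wednesday, so it moves forward to 2066-07-06.
Applying '+57 days' to 2066-07-06: counting 57 days forward gives 2066-09-01.

2066-09-01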